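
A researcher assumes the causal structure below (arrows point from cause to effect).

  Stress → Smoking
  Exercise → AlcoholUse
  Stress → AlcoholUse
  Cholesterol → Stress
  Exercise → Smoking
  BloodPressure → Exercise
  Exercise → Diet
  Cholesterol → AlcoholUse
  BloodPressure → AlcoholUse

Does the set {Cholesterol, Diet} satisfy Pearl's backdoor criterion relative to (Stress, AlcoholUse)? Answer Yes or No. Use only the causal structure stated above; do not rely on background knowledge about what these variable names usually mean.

Backdoor paths from Stress to AlcoholUse (paths whose first edge points into Stress):
  P1: Stress <- Cholesterol -> AlcoholUse
Condition 1 (no descendant of Stress in the set): holds — descendants of Stress are {AlcoholUse, Smoking}; none are in {Cholesterol, Diet}.
Condition 2 (every backdoor path blocked by {Cholesterol, Diet}):
  P1: blocked at fork node Cholesterol ∈ conditioning set.
{Cholesterol, Diet} satisfies the backdoor criterion.

Yes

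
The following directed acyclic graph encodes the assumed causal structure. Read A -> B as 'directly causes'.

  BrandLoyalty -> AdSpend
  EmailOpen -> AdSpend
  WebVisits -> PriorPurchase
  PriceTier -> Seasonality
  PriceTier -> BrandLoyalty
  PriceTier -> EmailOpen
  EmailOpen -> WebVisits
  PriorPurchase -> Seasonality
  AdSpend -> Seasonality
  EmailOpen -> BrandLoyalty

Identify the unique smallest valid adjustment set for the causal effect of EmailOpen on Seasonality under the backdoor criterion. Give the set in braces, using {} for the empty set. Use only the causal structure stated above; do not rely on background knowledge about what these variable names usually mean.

Variables eligible for adjustment (non-descendants of EmailOpen, excluding EmailOpen and Seasonality): {PriceTier}.
Backdoor paths from EmailOpen to Seasonality:
  P1: EmailOpen <- PriceTier -> BrandLoyalty -> AdSpend -> Seasonality
  P2: EmailOpen <- PriceTier -> Seasonality
The empty set is not sufficient: P1 (EmailOpen <- PriceTier -> BrandLoyalty -> AdSpend -> Seasonality) has no collider blocking it and no conditioned non-collider, so it is open.
Try {PriceTier}:
  P1: blocked at fork node PriceTier ∈ conditioning set.
  P2: blocked at fork node PriceTier ∈ conditioning set.
{PriceTier} contains no descendant of EmailOpen and blocks every backdoor path.
{PriceTier} is the unique smallest valid adjustment set.

{PriceTier}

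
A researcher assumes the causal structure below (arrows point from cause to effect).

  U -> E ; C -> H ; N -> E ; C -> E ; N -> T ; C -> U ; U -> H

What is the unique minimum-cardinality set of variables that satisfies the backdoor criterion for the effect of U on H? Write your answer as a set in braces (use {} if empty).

{C}

Variables eligible for adjustment (non-descendants of U, excluding U and H): {C, N, T}.
Backdoor paths from U to H:
  P1: U <- C -> H
The empty set is not sufficient: P1 (U <- C -> H) has no collider blocking it and no conditioned non-collider, so it is open.
Try {C}:
  P1: blocked at fork node C ∈ conditioning set.
{C} contains no descendant of U and blocks every backdoor path.
No other singleton works — e.g. {N} leaves P1 open — so {C} is the unique smallest valid adjustment set.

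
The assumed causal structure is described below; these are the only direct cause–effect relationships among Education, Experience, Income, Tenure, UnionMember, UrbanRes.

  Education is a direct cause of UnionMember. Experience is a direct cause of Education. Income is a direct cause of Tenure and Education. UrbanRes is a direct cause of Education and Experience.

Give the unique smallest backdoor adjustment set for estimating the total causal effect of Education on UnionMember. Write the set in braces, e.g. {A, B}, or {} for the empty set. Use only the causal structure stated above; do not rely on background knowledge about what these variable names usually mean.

Variables eligible for adjustment (non-descendants of Education, excluding Education and UnionMember): {Experience, Income, Tenure, UrbanRes}.
Backdoor paths from Education to UnionMember:
  (none)
With no backdoor paths the empty set already satisfies the criterion, and it is trivially minimal.

{}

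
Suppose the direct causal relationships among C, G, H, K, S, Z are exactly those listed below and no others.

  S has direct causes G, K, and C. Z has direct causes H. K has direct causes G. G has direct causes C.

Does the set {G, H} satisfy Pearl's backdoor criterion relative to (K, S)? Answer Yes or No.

Yes

Backdoor paths from K to S (paths whose first edge points into K):
  P1: K <- G <- C -> S
  P2: K <- G -> S
Condition 1 (no descendant of K in the set): holds — descendants of K are {S}; none are in {G, H}.
Condition 2 (every backdoor path blocked by {G, H}):
  P1: blocked at chain node G ∈ conditioning set.
  P2: blocked at fork node G ∈ conditioning set.
{G, H} satisfies the backdoor criterion.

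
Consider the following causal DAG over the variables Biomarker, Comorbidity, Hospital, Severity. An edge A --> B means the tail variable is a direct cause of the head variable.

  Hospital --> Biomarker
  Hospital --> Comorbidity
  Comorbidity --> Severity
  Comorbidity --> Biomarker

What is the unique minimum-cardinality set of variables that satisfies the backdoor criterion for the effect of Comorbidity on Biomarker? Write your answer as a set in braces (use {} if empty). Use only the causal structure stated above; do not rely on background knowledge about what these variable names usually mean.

Variables eligible for adjustment (non-descendants of Comorbidity, excluding Comorbidity and Biomarker): {Hospital}.
Backdoor paths from Comorbidity to Biomarker:
  P1: Comorbidity <- Hospital -> Biomarker
The empty set is not sufficient: P1 (Comorbidity <- Hospital -> Biomarker) has no collider blocking it and no conditioned non-collider, so it is open.
Try {Hospital}:
  P1: blocked at fork node Hospital ∈ conditioning set.
{Hospital} contains no descendant of Comorbidity and blocks every backdoor path.
{Hospital} is the unique smallest valid adjustment set.

{Hospital}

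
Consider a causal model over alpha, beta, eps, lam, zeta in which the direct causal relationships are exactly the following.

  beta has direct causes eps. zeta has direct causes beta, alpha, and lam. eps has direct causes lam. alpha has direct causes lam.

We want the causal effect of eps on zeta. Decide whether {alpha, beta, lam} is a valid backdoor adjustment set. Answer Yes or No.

No

Backdoor paths from eps to zeta (paths whose first edge points into eps):
  P1: eps <- lam -> alpha -> zeta
  P2: eps <- lam -> zeta
Condition 1 (no descendant of eps in the set): FAILS — beta is a descendant of eps.
Condition 2 (every backdoor path blocked by {alpha, beta, lam}):
  P1: blocked at fork node lam ∈ conditioning set.
  P2: blocked at fork node lam ∈ conditioning set.
{alpha, beta, lam} does not satisfy the backdoor criterion.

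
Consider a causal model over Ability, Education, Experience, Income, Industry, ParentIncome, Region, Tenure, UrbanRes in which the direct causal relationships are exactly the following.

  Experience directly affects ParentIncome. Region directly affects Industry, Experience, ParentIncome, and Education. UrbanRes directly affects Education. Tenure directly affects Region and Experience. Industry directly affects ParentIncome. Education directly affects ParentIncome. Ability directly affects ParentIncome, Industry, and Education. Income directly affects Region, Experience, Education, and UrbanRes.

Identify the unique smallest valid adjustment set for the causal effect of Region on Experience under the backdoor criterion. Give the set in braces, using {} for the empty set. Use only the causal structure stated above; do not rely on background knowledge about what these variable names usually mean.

{Income, Tenure}

Variables eligible for adjustment (non-descendants of Region, excluding Region and Experience): {Ability, Income, Tenure, UrbanRes}.
Backdoor paths from Region to Experience:
  P1: Region <- Tenure -> Experience
  P2: Region <- Income -> UrbanRes -> Education <- Ability -> Industry -> ParentIncome <- Experience
  P3: Region <- Income -> UrbanRes -> Education <- Ability -> ParentIncome <- Experience
  P4: Region <- Income -> UrbanRes -> Education -> ParentIncome <- Experience
  P5: Region <- Income -> Education <- Ability -> Industry -> ParentIncome <- Experience
  P6: Region <- Income -> Education <- Ability -> ParentIncome <- Experience
  P7: Region <- Income -> Education -> ParentIncome <- Experience
  P8: Region <- Income -> Experience
The empty set is not sufficient: P1 (Region <- Tenure -> Experience) has no collider blocking it and no conditioned non-collider, so it is open.
Try {Income, Tenure}:
  P1: blocked at fork node Tenure ∈ conditioning set.
  P2: blocked at fork node Income ∈ conditioning set.
  P3: blocked at fork node Income ∈ conditioning set.
  P4: blocked at fork node Income ∈ conditioning set.
  P5: blocked at fork node Income ∈ conditioning set.
  P6: blocked at fork node Income ∈ conditioning set.
  P7: blocked at fork node Income ∈ conditioning set.
  P8: blocked at fork node Income ∈ conditioning set.
{Income, Tenure} contains no descendant of Region and blocks every backdoor path.
Every element of {Income, Tenure} is needed (dropping Income leaves P8 open; dropping Tenure leaves P1 open), so no proper subset is valid.
Among all size-2 subsets of the eligible variables, only {Income, Tenure} blocks every backdoor path, so it is the unique smallest valid adjustment set.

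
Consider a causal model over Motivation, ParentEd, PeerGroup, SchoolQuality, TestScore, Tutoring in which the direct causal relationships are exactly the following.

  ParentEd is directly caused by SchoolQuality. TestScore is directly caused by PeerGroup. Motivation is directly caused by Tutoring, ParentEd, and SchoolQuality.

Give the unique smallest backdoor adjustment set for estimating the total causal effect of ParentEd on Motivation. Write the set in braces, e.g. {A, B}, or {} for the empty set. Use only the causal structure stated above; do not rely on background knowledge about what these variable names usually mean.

Variables eligible for adjustment (non-descendants of ParentEd, excluding ParentEd and Motivation): {PeerGroup, SchoolQuality, TestScore, Tutoring}.
Backdoor paths from ParentEd to Motivation:
  P1: ParentEd <- SchoolQuality -> Motivation
The empty set is not sufficient: P1 (ParentEd <- SchoolQuality -> Motivation) has no collider blocking it and no conditioned non-collider, so it is open.
Try {SchoolQuality}:
  P1: blocked at fork node SchoolQuality ∈ conditioning set.
{SchoolQuality} contains no descendant of ParentEd and blocks every backdoor path.
No other singleton works — e.g. {PeerGroup} leaves P1 open — so {SchoolQuality} is the unique smallest valid adjustment set.

{SchoolQuality}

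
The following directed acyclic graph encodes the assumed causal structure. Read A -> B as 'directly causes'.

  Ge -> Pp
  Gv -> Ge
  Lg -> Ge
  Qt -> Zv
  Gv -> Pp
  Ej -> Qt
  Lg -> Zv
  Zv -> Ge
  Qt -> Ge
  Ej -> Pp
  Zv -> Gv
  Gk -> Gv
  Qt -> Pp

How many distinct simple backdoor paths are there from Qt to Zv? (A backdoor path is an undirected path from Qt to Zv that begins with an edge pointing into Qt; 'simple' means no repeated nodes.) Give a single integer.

A backdoor path from Qt to Zv is any simple undirected path whose first edge points into Qt (i.e. leaves Qt via a parent).
Parents of Qt: {Ej}.
Enumerating:
  P1: Qt <- Ej -> Pp <- Gv <- Zv
  P2: Qt <- Ej -> Pp <- Gv -> Ge <- Lg -> Zv
  P3: Qt <- Ej -> Pp <- Gv -> Ge <- Zv
  P4: Qt <- Ej -> Pp <- Ge <- Lg -> Zv
  P5: Qt <- Ej -> Pp <- Ge <- Zv
  P6: Qt <- Ej -> Pp <- Ge <- Gv <- Zv
That exhausts the simple backdoor paths. Count: 6.

6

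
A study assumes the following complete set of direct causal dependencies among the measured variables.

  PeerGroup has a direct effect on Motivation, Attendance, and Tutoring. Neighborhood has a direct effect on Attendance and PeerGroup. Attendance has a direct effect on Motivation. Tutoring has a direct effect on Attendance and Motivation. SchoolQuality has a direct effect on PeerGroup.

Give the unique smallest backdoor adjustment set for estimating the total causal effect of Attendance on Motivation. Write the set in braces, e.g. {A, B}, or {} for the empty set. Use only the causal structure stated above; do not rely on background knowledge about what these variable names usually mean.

{PeerGroup, Tutoring}

Variables eligible for adjustment (non-descendants of Attendance, excluding Attendance and Motivation): {Neighborhood, PeerGroup, SchoolQuality, Tutoring}.
Backdoor paths from Attendance to Motivation:
  P1: Attendance <- Neighborhood -> PeerGroup -> Tutoring -> Motivation
  P2: Attendance <- Neighborhood -> PeerGroup -> Motivation
  P3: Attendance <- PeerGroup -> Tutoring -> Motivation
  P4: Attendance <- PeerGroup -> Motivation
  P5: Attendance <- Tutoring <- PeerGroup -> Motivation
  P6: Attendance <- Tutoring -> Motivation
The empty set is not sufficient: P1 (Attendance <- Neighborhood -> PeerGroup -> Tutoring -> Motivation) has no collider blocking it and no conditioned non-collider, so it is open.
Try {PeerGroup, Tutoring}:
  P1: blocked at chain node PeerGroup ∈ conditioning set.
  P2: blocked at chain node PeerGroup ∈ conditioning set.
  P3: blocked at fork node PeerGroup ∈ conditioning set.
  P4: blocked at fork node PeerGroup ∈ conditioning set.
  P5: blocked at chain node Tutoring ∈ conditioning set.
  P6: blocked at fork node Tutoring ∈ conditioning set.
{PeerGroup, Tutoring} contains no descendant of Attendance and blocks every backdoor path.
Every element of {PeerGroup, Tutoring} is needed (dropping PeerGroup leaves P2 open; dropping Tutoring leaves P6 open), so no proper subset is valid.
Among all size-2 subsets of the eligible variables, only {PeerGroup, Tutoring} blocks every backdoor path, so it is the unique smallest valid adjustment set.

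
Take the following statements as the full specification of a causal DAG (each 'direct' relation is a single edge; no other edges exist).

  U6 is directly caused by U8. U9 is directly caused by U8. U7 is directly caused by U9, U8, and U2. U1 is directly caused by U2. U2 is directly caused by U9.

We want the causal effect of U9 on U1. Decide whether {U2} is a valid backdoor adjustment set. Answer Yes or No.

No

Backdoor paths from U9 to U1 (paths whose first edge points into U9):
  P1: U9 <- U8 -> U7 <- U2 -> U1
Condition 1 (no descendant of U9 in the set): FAILS — U2 is a descendant of U9.
Condition 2 (every backdoor path blocked by {U2}):
  P1: blocked at collider U7 (neither it nor any descendant is in the conditioning set).
{U2} does not satisfy the backdoor criterion.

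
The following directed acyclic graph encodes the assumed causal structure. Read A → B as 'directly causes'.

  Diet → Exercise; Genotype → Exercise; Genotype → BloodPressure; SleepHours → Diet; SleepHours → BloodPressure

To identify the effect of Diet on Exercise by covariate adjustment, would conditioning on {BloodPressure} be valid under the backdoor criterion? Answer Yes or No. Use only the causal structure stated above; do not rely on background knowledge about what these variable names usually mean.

Backdoor paths from Diet to Exercise (paths whose first edge points into Diet):
  P1: Diet <- SleepHours -> BloodPressure <- Genotype -> Exercise
Condition 1 (no descendant of Diet in the set): holds — descendants of Diet are {Exercise}; none are in {BloodPressure}.
Condition 2 (every backdoor path blocked by {BloodPressure}):
  P1: open — collider(s) BloodPressure are conditioned on (or have a conditioned descendant) and no non-collider on the path is in the set.
{BloodPressure} does not satisfy the backdoor criterion.

No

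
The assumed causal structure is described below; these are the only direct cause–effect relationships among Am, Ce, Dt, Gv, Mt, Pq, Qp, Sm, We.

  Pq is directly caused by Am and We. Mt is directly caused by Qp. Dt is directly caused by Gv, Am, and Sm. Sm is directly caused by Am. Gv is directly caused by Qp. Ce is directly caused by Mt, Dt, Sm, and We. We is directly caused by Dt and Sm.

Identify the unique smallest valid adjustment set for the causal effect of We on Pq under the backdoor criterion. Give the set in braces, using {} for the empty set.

Variables eligible for adjustment (non-descendants of We, excluding We and Pq): {Am, Dt, Gv, Mt, Qp, Sm}.
Backdoor paths from We to Pq:
  P1: We <- Sm <- Am -> Pq
  P2: We <- Sm -> Dt <- Am -> Pq
  P3: We <- Sm -> Ce <- Dt <- Am -> Pq
  P4: We <- Sm -> Ce <- Mt <- Qp -> Gv -> Dt <- Am -> Pq
  P5: We <- Dt <- Am -> Pq
  P6: We <- Dt <- Sm <- Am -> Pq
  P7: We <- Dt <- Gv <- Qp -> Mt -> Ce <- Sm <- Am -> Pq
  P8: We <- Dt -> Ce <- Sm <- Am -> Pq
The empty set is not sufficient: P1 (We <- Sm <- Am -> Pq) has no collider blocking it and no conditioned non-collider, so it is open.
Try {Am}:
  P1: blocked at fork node Am ∈ conditioning set.
  P2: blocked at collider Dt (neither it nor any descendant is in the conditioning set).
  P3: blocked at collider Ce (neither it nor any descendant is in the conditioning set).
  P4: blocked at collider Ce (neither it nor any descendant is in the conditioning set).
  P5: blocked at fork node Am ∈ conditioning set.
  P6: blocked at fork node Am ∈ conditioning set.
  P7: blocked at collider Ce (neither it nor any descendant is in the conditioning set).
  P8: blocked at collider Ce (neither it nor any descendant is in the conditioning set).
{Am} contains no descendant of We and blocks every backdoor path.
No other singleton works — e.g. {Qp} leaves P1 open — so {Am} is the unique smallest valid adjustment set.

{Am}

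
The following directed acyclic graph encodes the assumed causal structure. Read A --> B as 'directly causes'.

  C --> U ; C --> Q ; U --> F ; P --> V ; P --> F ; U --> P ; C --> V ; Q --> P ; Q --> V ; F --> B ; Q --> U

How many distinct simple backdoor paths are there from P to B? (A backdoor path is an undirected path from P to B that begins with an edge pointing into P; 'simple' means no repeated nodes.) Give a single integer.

4

A backdoor path from P to B is any simple undirected path whose first edge points into P (i.e. leaves P via a parent).
Parents of P: {Q, U}.
Enumerating:
  P1: P <- Q <- C -> U -> F -> B
  P2: P <- Q -> U -> F -> B
  P3: P <- Q -> V <- C -> U -> F -> B
  P4: P <- U -> F -> B
That exhausts the simple backdoor paths. Count: 4.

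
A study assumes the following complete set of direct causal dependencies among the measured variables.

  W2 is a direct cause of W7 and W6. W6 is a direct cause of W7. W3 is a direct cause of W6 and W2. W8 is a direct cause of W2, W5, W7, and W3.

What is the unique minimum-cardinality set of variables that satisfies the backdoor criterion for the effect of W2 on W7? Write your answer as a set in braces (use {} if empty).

Variables eligible for adjustment (non-descendants of W2, excluding W2 and W7): {W3, W5, W8}.
Backdoor paths from W2 to W7:
  P1: W2 <- W8 -> W3 -> W6 -> W7
  P2: W2 <- W8 -> W7
  P3: W2 <- W3 <- W8 -> W7
  P4: W2 <- W3 -> W6 -> W7
The empty set is not sufficient: P1 (W2 <- W8 -> W3 -> W6 -> W7) has no collider blocking it and no conditioned non-collider, so it is open.
Try {W3, W8}:
  P1: blocked at fork node W8 ∈ conditioning set.
  P2: blocked at fork node W8 ∈ conditioning set.
  P3: blocked at chain node W3 ∈ conditioning set.
  P4: blocked at fork node W3 ∈ conditioning set.
{W3, W8} contains no descendant of W2 and blocks every backdoor path.
Every element of {W3, W8} is needed (dropping W3 leaves P4 open; dropping W8 leaves P2 open), so no proper subset is valid.
Among all size-2 subsets of the eligible variables, only {W3, W8} blocks every backdoor path, so it is the unique smallest valid adjustment set.

{W3, W8}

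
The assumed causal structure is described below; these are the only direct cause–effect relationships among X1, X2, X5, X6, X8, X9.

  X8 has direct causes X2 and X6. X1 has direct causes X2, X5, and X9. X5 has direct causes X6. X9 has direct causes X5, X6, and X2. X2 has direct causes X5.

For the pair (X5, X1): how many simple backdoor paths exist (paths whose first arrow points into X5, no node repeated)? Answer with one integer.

4

A backdoor path from X5 to X1 is any simple undirected path whose first edge points into X5 (i.e. leaves X5 via a parent).
Parents of X5: {X6}.
Enumerating:
  P1: X5 <- X6 -> X9 <- X2 -> X1
  P2: X5 <- X6 -> X9 -> X1
  P3: X5 <- X6 -> X8 <- X2 -> X9 -> X1
  P4: X5 <- X6 -> X8 <- X2 -> X1
That exhausts the simple backdoor paths. Count: 4.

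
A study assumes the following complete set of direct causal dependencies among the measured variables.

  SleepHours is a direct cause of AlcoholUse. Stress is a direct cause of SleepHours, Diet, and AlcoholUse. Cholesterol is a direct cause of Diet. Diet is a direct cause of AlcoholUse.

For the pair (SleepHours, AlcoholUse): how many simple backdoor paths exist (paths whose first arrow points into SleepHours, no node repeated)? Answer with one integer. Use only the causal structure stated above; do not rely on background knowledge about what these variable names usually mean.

A backdoor path from SleepHours to AlcoholUse is any simple undirected path whose first edge points into SleepHours (i.e. leaves SleepHours via a parent).
Parents of SleepHours: {Stress}.
Enumerating:
  P1: SleepHours <- Stress -> Diet -> AlcoholUse
  P2: SleepHours <- Stress -> AlcoholUse
That exhausts the simple backdoor paths. Count: 2.

2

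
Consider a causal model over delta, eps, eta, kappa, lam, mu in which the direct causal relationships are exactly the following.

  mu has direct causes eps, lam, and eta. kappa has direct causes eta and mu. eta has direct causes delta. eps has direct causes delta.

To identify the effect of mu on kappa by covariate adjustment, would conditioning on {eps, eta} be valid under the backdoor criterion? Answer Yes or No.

Backdoor paths from mu to kappa (paths whose first edge points into mu):
  P1: mu <- eta -> kappa
  P2: mu <- eps <- delta -> eta -> kappa
Condition 1 (no descendant of mu in the set): holds — descendants of mu are {kappa}; none are in {eps, eta}.
Condition 2 (every backdoor path blocked by {eps, eta}):
  P1: blocked at fork node eta ∈ conditioning set.
  P2: blocked at chain node eps ∈ conditioning set.
{eps, eta} satisfies the backdoor criterion.

Yes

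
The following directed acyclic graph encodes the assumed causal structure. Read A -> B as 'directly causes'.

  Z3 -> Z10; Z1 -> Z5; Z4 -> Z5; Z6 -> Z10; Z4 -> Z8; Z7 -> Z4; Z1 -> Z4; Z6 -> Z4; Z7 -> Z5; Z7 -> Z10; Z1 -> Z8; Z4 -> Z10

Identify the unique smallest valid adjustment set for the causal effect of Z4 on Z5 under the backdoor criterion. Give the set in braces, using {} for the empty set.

Variables eligible for adjustment (non-descendants of Z4, excluding Z4 and Z5): {Z1, Z3, Z6, Z7}.
Backdoor paths from Z4 to Z5:
  P1: Z4 <- Z6 -> Z10 <- Z7 -> Z5
  P2: Z4 <- Z7 -> Z5
  P3: Z4 <- Z1 -> Z5
The empty set is not sufficient: P2 (Z4 <- Z7 -> Z5) has no collider blocking it and no conditioned non-collider, so it is open.
Try {Z1, Z7}:
  P1: blocked at collider Z10 (neither it nor any descendant is in the conditioning set).
  P2: blocked at fork node Z7 ∈ conditioning set.
  P3: blocked at fork node Z1 ∈ conditioning set.
{Z1, Z7} contains no descendant of Z4 and blocks every backdoor path.
Every element of {Z1, Z7} is needed (dropping Z1 leaves P3 open; dropping Z7 leaves P2 open), so no proper subset is valid.
Among all size-2 subsets of the eligible variables, only {Z1, Z7} blocks every backdoor path, so it is the unique smallest valid adjustment set.

{Z1, Z7}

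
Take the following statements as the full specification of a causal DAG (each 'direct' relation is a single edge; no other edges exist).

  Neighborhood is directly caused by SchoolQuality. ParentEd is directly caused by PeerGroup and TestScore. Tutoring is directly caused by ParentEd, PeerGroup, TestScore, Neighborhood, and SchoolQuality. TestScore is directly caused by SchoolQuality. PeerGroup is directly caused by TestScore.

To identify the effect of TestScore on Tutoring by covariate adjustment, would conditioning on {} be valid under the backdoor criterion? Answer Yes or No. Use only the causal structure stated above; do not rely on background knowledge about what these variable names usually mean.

Backdoor paths from TestScore to Tutoring (paths whose first edge points into TestScore):
  P1: TestScore <- SchoolQuality -> Neighborhood -> Tutoring
  P2: TestScore <- SchoolQuality -> Tutoring
Condition 1 (no descendant of TestScore in the set): holds — descendants of TestScore are {ParentEd, PeerGroup, Tutoring}; none are in {}.
Condition 2 (every backdoor path blocked by {}):
  P1: open — no interior node is in the conditioning set.
  P2: open — no interior node is in the conditioning set.
{} does not satisfy the backdoor criterion.

No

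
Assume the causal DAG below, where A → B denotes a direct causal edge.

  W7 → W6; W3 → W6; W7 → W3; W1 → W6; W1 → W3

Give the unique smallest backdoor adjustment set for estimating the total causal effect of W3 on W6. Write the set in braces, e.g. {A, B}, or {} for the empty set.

{W1, W7}

Variables eligible for adjustment (non-descendants of W3, excluding W3 and W6): {W1, W7}.
Backdoor paths from W3 to W6:
  P1: W3 <- W7 -> W6
  P2: W3 <- W1 -> W6
The empty set is not sufficient: P1 (W3 <- W7 -> W6) has no collider blocking it and no conditioned non-collider, so it is open.
Try {W1, W7}:
  P1: blocked at fork node W7 ∈ conditioning set.
  P2: blocked at fork node W1 ∈ conditioning set.
{W1, W7} contains no descendant of W3 and blocks every backdoor path.
Every element of {W1, W7} is needed (dropping W1 leaves P2 open; dropping W7 leaves P1 open), so no proper subset is valid.
Among all size-2 subsets of the eligible variables, only {W1, W7} blocks every backdoor path, so it is the unique smallest valid adjustment set.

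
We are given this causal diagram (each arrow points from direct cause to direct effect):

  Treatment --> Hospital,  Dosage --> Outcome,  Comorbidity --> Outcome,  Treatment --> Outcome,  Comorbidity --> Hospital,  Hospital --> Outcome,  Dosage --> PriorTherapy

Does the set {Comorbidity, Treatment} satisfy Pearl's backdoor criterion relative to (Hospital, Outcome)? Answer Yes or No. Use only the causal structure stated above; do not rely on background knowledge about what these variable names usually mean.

Yes

Backdoor paths from Hospital to Outcome (paths whose first edge points into Hospital):
  P1: Hospital <- Treatment -> Outcome
  P2: Hospital <- Comorbidity -> Outcome
Condition 1 (no descendant of Hospital in the set): holds — descendants of Hospital are {Outcome}; none are in {Comorbidity, Treatment}.
Condition 2 (every backdoor path blocked by {Comorbidity, Treatment}):
  P1: blocked at fork node Treatment ∈ conditioning set.
  P2: blocked at fork node Comorbidity ∈ conditioning set.
{Comorbidity, Treatment} satisfies the backdoor criterion.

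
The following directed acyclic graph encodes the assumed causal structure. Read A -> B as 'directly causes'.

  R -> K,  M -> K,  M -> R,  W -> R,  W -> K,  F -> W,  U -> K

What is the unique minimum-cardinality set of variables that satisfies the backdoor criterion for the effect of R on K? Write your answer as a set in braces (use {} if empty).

{M, W}

Variables eligible for adjustment (non-descendants of R, excluding R and K): {F, M, U, W}.
Backdoor paths from R to K:
  P1: R <- M -> K
  P2: R <- W -> K
The empty set is not sufficient: P1 (R <- M -> K) has no collider blocking it and no conditioned non-collider, so it is open.
Try {M, W}:
  P1: blocked at fork node M ∈ conditioning set.
  P2: blocked at fork node W ∈ conditioning set.
{M, W} contains no descendant of R and blocks every backdoor path.
Every element of {M, W} is needed (dropping M leaves P1 open; dropping W leaves P2 open), so no proper subset is valid.
Among all size-2 subsets of the eligible variables, only {M, W} blocks every backdoor path, so it is the unique smallest valid adjustment set.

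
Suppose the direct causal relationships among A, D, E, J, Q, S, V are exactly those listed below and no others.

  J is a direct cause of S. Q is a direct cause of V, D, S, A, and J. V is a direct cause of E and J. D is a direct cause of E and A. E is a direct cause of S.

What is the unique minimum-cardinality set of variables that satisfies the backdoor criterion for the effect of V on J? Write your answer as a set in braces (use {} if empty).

{Q}

Variables eligible for adjustment (non-descendants of V, excluding V and J): {A, D, Q}.
Backdoor paths from V to J:
  P1: V <- Q -> D -> E -> S <- J
  P2: V <- Q -> J
  P3: V <- Q -> S <- J
  P4: V <- Q -> A <- D -> E -> S <- J
The empty set is not sufficient: P2 (V <- Q -> J) has no collider blocking it and no conditioned non-collider, so it is open.
Try {Q}:
  P1: blocked at fork node Q ∈ conditioning set.
  P2: blocked at fork node Q ∈ conditioning set.
  P3: blocked at fork node Q ∈ conditioning set.
  P4: blocked at fork node Q ∈ conditioning set.
{Q} contains no descendant of V and blocks every backdoor path.
No other singleton works — e.g. {D} leaves P2 open — so {Q} is the unique smallest valid adjustment set.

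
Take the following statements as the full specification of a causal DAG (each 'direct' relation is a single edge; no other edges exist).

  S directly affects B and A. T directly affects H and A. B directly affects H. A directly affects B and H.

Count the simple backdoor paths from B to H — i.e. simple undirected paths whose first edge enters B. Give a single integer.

4

A backdoor path from B to H is any simple undirected path whose first edge points into B (i.e. leaves B via a parent).
Parents of B: {A, S}.
Enumerating:
  P1: B <- S -> A <- T -> H
  P2: B <- S -> A -> H
  P3: B <- A <- T -> H
  P4: B <- A -> H
That exhausts the simple backdoor paths. Count: 4.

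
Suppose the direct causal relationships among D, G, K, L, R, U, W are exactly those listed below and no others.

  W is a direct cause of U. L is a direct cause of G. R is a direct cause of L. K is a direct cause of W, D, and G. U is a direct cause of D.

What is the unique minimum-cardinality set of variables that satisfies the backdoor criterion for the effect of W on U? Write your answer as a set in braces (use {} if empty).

Variables eligible for adjustment (non-descendants of W, excluding W and U): {G, K, L, R}.
Backdoor paths from W to U:
  P1: W <- K -> D <- U
Each backdoor path contains an unconditioned collider, so every path is already blocked with the empty conditioning set:
  P1: blocked at collider D (neither it nor any descendant is in the conditioning set).
The empty set is therefore the unique smallest valid set.

{}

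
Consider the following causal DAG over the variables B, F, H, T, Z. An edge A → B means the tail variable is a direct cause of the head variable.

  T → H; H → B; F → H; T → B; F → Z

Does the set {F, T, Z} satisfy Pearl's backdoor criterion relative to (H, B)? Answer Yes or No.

Backdoor paths from H to B (paths whose first edge points into H):
  P1: H <- T -> B
Condition 1 (no descendant of H in the set): holds — descendants of H are {B}; none are in {F, T, Z}.
Condition 2 (every backdoor path blocked by {F, T, Z}):
  P1: blocked at fork node T ∈ conditioning set.
{F, T, Z} satisfies the backdoor criterion.

Yes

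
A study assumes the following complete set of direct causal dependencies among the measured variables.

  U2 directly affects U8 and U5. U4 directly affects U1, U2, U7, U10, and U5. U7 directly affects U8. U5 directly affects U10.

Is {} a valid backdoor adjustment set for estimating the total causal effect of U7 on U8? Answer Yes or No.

Backdoor paths from U7 to U8 (paths whose first edge points into U7):
  P1: U7 <- U4 -> U2 -> U8
  P2: U7 <- U4 -> U5 <- U2 -> U8
  P3: U7 <- U4 -> U10 <- U5 <- U2 -> U8
Condition 1 (no descendant of U7 in the set): holds — descendants of U7 are {U8}; none are in {}.
Condition 2 (every backdoor path blocked by {}):
  P1: open — no interior node is in the conditioning set.
  P2: blocked at collider U5 (neither it nor any descendant is in the conditioning set).
  P3: blocked at collider U10 (neither it nor any descendant is in the conditioning set).
{} does not satisfy the backdoor criterion.

No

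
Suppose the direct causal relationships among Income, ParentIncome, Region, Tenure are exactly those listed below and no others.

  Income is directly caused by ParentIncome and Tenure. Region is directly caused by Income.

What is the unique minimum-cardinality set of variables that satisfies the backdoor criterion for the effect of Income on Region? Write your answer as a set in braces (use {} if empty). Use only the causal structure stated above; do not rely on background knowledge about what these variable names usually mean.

{}

Variables eligible for adjustment (non-descendants of Income, excluding Income and Region): {ParentIncome, Tenure}.
Backdoor paths from Income to Region:
  (none)
With no backdoor paths the empty set already satisfies the criterion, and it is trivially minimal.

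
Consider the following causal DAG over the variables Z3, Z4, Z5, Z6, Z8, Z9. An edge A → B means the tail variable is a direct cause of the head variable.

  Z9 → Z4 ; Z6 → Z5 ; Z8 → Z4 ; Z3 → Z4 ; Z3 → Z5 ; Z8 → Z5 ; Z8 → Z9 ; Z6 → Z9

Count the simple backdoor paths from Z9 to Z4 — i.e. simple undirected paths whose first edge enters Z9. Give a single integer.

A backdoor path from Z9 to Z4 is any simple undirected path whose first edge points into Z9 (i.e. leaves Z9 via a parent).
Parents of Z9: {Z6, Z8}.
Enumerating:
  P1: Z9 <- Z6 -> Z5 <- Z8 -> Z4
  P2: Z9 <- Z6 -> Z5 <- Z3 -> Z4
  P3: Z9 <- Z8 -> Z5 <- Z3 -> Z4
  P4: Z9 <- Z8 -> Z4
That exhausts the simple backdoor paths. Count: 4.

4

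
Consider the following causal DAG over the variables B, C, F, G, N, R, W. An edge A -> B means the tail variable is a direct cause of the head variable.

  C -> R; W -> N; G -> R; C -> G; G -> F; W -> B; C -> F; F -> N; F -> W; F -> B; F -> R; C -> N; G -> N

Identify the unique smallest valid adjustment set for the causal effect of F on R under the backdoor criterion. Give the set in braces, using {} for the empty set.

Variables eligible for adjustment (non-descendants of F, excluding F and R): {C, G}.
Backdoor paths from F to R:
  P1: F <- C -> G -> R
  P2: F <- C -> R
  P3: F <- C -> N <- G -> R
  P4: F <- G <- C -> R
  P5: F <- G -> R
  P6: F <- G -> N <- C -> R
The empty set is not sufficient: P1 (F <- C -> G -> R) has no collider blocking it and no conditioned non-collider, so it is open.
Try {C, G}:
  P1: blocked at fork node C ∈ conditioning set.
  P2: blocked at fork node C ∈ conditioning set.
  P3: blocked at fork node C ∈ conditioning set.
  P4: blocked at chain node G ∈ conditioning set.
  P5: blocked at fork node G ∈ conditioning set.
  P6: blocked at fork node G ∈ conditioning set.
{C, G} contains no descendant of F and blocks every backdoor path.
Every element of {C, G} is needed (dropping C leaves P2 open; dropping G leaves P5 open), so no proper subset is valid.
Among all size-2 subsets of the eligible variables, only {C, G} blocks every backdoor path, so it is the unique smallest valid adjustment set.

{C, G}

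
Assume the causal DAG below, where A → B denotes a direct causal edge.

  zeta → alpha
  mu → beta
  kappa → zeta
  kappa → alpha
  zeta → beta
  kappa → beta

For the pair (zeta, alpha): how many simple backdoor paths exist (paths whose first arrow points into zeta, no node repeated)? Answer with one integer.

1

A backdoor path from zeta to alpha is any simple undirected path whose first edge points into zeta (i.e. leaves zeta via a parent).
Parents of zeta: {kappa}.
Enumerating:
  P1: zeta <- kappa -> alpha
That exhausts the simple backdoor paths. Count: 1.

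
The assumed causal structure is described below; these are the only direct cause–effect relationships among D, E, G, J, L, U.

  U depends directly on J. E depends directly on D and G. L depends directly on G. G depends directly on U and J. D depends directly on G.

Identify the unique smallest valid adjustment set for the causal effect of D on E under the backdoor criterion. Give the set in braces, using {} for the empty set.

{G}

Variables eligible for adjustment (non-descendants of D, excluding D and E): {G, J, L, U}.
Backdoor paths from D to E:
  P1: D <- G -> E
The empty set is not sufficient: P1 (D <- G -> E) has no collider blocking it and no conditioned non-collider, so it is open.
Try {G}:
  P1: blocked at fork node G ∈ conditioning set.
{G} contains no descendant of D and blocks every backdoor path.
No other singleton works — e.g. {J} leaves P1 open — so {G} is the unique smallest valid adjustment set.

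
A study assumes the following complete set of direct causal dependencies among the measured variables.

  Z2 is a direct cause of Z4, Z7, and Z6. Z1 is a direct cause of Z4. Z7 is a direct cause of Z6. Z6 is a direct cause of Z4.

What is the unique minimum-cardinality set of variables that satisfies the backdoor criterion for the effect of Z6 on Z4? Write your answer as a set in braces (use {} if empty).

Variables eligible for adjustment (non-descendants of Z6, excluding Z6 and Z4): {Z1, Z2, Z7}.
Backdoor paths from Z6 to Z4:
  P1: Z6 <- Z2 -> Z4
  P2: Z6 <- Z7 <- Z2 -> Z4
The empty set is not sufficient: P1 (Z6 <- Z2 -> Z4) has no collider blocking it and no conditioned non-collider, so it is open.
Try {Z2}:
  P1: blocked at fork node Z2 ∈ conditioning set.
  P2: blocked at fork node Z2 ∈ conditioning set.
{Z2} contains no descendant of Z6 and blocks every backdoor path.
No other singleton works — e.g. {Z7} leaves P1 open — so {Z2} is the unique smallest valid adjustment set.

{Z2}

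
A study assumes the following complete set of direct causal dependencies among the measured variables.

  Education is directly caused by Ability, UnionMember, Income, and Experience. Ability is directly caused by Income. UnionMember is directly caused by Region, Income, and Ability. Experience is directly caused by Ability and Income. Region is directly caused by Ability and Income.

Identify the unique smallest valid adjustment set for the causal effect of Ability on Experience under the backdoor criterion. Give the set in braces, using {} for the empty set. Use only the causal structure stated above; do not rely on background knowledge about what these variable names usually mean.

{Income}

Variables eligible for adjustment (non-descendants of Ability, excluding Ability and Experience): {Income}.
Backdoor paths from Ability to Experience:
  P1: Ability <- Income -> Region -> UnionMember -> Education <- Experience
  P2: Ability <- Income -> UnionMember -> Education <- Experience
  P3: Ability <- Income -> Experience
  P4: Ability <- Income -> Education <- Experience
The empty set is not sufficient: P3 (Ability <- Income -> Experience) has no collider blocking it and no conditioned non-collider, so it is open.
Try {Income}:
  P1: blocked at fork node Income ∈ conditioning set.
  P2: blocked at fork node Income ∈ conditioning set.
  P3: blocked at fork node Income ∈ conditioning set.
  P4: blocked at fork node Income ∈ conditioning set.
{Income} contains no descendant of Ability and blocks every backdoor path.
{Income} is the unique smallest valid adjustment set.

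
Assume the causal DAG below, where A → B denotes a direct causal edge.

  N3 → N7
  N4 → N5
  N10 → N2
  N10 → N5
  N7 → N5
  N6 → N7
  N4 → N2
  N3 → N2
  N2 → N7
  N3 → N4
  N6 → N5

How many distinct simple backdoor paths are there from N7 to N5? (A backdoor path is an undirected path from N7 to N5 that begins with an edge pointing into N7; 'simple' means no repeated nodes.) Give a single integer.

8

A backdoor path from N7 to N5 is any simple undirected path whose first edge points into N7 (i.e. leaves N7 via a parent).
Parents of N7: {N2, N3, N6}.
Enumerating:
  P1: N7 <- N3 -> N4 -> N2 <- N10 -> N5
  P2: N7 <- N3 -> N4 -> N5
  P3: N7 <- N3 -> N2 <- N10 -> N5
  P4: N7 <- N3 -> N2 <- N4 -> N5
  P5: N7 <- N2 <- N10 -> N5
  P6: N7 <- N2 <- N3 -> N4 -> N5
  P7: N7 <- N2 <- N4 -> N5
  P8: N7 <- N6 -> N5
That exhausts the simple backdoor paths. Count: 8.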